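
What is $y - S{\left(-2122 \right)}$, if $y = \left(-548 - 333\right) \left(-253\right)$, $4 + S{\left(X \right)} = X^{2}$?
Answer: $-4279987$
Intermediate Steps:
$S{\left(X \right)} = -4 + X^{2}$
$y = 222893$ ($y = \left(-881\right) \left(-253\right) = 222893$)
$y - S{\left(-2122 \right)} = 222893 - \left(-4 + \left(-2122\right)^{2}\right) = 222893 - \left(-4 + 4502884\right) = 222893 - 4502880 = -4279987$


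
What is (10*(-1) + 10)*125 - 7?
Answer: -7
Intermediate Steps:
(10*(-1) + 10)*125 - 7 = (-10 + 10)*125 - 7 = 0*125 - 7 = 0 - 7 = -7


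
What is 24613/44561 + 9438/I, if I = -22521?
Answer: 44580885/334519427 ≈ 0.13327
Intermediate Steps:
24613/44561 + 9438/I = 24613/44561 + 9438/(-22521) = 24613*(1/44561) + 9438*(-1/22521) = 24613/44561 - 3146/7507 = 44580885/334519427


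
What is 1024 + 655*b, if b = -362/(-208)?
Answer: 225051/104 ≈ 2164.0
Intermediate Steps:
b = 181/104 (b = -362*(-1/208) = 181/104 ≈ 1.7404)
1024 + 655*b = 1024 + 655*(181/104) = 1024 + 118555/104 = 225051/104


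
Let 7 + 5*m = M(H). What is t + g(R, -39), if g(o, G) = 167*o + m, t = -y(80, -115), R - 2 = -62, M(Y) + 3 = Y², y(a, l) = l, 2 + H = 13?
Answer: -49414/5 ≈ -9882.8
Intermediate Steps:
H = 11 (H = -2 + 13 = 11)
M(Y) = -3 + Y²
R = -60 (R = 2 - 62 = -60)
t = 115 (t = -1*(-115) = 115)
m = 111/5 (m = -7/5 + (-3 + 11²)/5 = -7/5 + (-3 + 121)/5 = -7/5 + (⅕)*118 = -7/5 + 118/5 = 111/5 ≈ 22.200)
g(o, G) = 111/5 + 167*o (g(o, G) = 167*o + 111/5 = 111/5 + 167*o)
t + g(R, -39) = 115 + (111/5 + 167*(-60)) = 115 + (111/5 - 10020) = 115 - 49989/5 = -49414/5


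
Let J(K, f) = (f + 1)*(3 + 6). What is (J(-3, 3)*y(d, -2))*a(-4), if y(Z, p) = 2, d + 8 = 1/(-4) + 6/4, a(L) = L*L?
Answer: 1152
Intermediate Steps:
a(L) = L²
d = -27/4 (d = -8 + (1/(-4) + 6/4) = -8 + (1*(-¼) + 6*(¼)) = -8 + (-¼ + 3/2) = -8 + 5/4 = -27/4 ≈ -6.7500)
J(K, f) = 9 + 9*f (J(K, f) = (1 + f)*9 = 9 + 9*f)
(J(-3, 3)*y(d, -2))*a(-4) = ((9 + 9*3)*2)*(-4)² = ((9 + 27)*2)*16 = (36*2)*16 = 72*16 = 1152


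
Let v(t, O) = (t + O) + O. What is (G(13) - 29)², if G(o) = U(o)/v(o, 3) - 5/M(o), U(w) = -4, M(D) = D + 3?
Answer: 80550625/92416 ≈ 871.61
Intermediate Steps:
v(t, O) = t + 2*O (v(t, O) = (O + t) + O = t + 2*O)
M(D) = 3 + D
G(o) = -5/(3 + o) - 4/(6 + o) (G(o) = -4/(o + 2*3) - 5/(3 + o) = -4/(o + 6) - 5/(3 + o) = -4/(6 + o) - 5/(3 + o) = -5/(3 + o) - 4/(6 + o))
(G(13) - 29)² = (3*(-14 - 3*13)/((3 + 13)*(6 + 13)) - 29)² = (3*(-14 - 39)/(16*19) - 29)² = (3*(1/16)*(1/19)*(-53) - 29)² = (-159/304 - 29)² = (-8975/304)² = 80550625/92416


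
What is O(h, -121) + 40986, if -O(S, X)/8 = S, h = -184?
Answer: 42458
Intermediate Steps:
O(S, X) = -8*S
O(h, -121) + 40986 = -8*(-184) + 40986 = 1472 + 40986 = 42458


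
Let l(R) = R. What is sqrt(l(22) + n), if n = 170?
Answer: 8*sqrt(3) ≈ 13.856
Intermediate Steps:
sqrt(l(22) + n) = sqrt(22 + 170) = sqrt(192) = 8*sqrt(3)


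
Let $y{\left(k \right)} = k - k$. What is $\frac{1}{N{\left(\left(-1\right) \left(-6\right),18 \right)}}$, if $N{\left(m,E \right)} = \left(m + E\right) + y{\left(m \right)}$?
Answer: $\frac{1}{24} \approx 0.041667$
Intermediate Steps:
$y{\left(k \right)} = 0$
$N{\left(m,E \right)} = E + m$ ($N{\left(m,E \right)} = \left(m + E\right) + 0 = \left(E + m\right) + 0 = E + m$)
$\frac{1}{N{\left(\left(-1\right) \left(-6\right),18 \right)}} = \frac{1}{18 - -6} = \frac{1}{18 + 6} = \frac{1}{24}$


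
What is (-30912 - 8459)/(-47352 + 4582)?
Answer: 39371/42770 ≈ 0.92053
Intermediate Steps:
(-30912 - 8459)/(-47352 + 4582) = -39371/(-42770) = -39371*(-1/42770) = 39371/42770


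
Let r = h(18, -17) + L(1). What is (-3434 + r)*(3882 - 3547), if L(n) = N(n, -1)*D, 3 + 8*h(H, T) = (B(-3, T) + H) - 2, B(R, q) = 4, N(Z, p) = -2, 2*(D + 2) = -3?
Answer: -9178665/8 ≈ -1.1473e+6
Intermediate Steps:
D = -7/2 (D = -2 + (½)*(-3) = -2 - 3/2 = -7/2 ≈ -3.5000)
h(H, T) = -⅛ + H/8 (h(H, T) = -3/8 + ((4 + H) - 2)/8 = -3/8 + (2 + H)/8 = -3/8 + (¼ + H/8) = -⅛ + H/8)
L(n) = 7 (L(n) = -2*(-7/2) = 7)
r = 73/8 (r = (-⅛ + (⅛)*18) + 7 = (-⅛ + 9/4) + 7 = 17/8 + 7 = 73/8 ≈ 9.1250)
(-3434 + r)*(3882 - 3547) = (-3434 + 73/8)*(3882 - 3547) = -27399/8*335 = -9178665/8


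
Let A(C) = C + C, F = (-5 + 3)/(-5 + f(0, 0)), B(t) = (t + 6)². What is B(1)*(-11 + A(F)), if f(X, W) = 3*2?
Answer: -735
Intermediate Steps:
B(t) = (6 + t)²
f(X, W) = 6
F = -2 (F = (-5 + 3)/(-5 + 6) = -2/1 = -2*1 = -2)
A(C) = 2*C
B(1)*(-11 + A(F)) = (6 + 1)²*(-11 + 2*(-2)) = 7²*(-11 - 4) = 49*(-15) = -735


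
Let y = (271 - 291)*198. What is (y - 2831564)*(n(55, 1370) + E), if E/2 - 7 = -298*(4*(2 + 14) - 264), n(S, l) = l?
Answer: -341918826016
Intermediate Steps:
y = -3960 (y = -20*198 = -3960)
E = 119214 (E = 14 + 2*(-298*(4*(2 + 14) - 264)) = 14 + 2*(-298*(4*16 - 264)) = 14 + 2*(-298*(64 - 264)) = 14 + 2*(-298*(-200)) = 14 + 2*59600 = 14 + 119200 = 119214)
(y - 2831564)*(n(55, 1370) + E) = (-3960 - 2831564)*(1370 + 119214) = -2835524*120584 = -341918826016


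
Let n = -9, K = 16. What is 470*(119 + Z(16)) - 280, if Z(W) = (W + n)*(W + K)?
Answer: 160930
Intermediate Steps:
Z(W) = (-9 + W)*(16 + W) (Z(W) = (W - 9)*(W + 16) = (-9 + W)*(16 + W))
470*(119 + Z(16)) - 280 = 470*(119 + (-144 + 16**2 + 7*16)) - 280 = 470*(119 + (-144 + 256 + 112)) - 280 = 470*(119 + 224) - 280 = 470*343 - 280 = 161210 - 280 = 160930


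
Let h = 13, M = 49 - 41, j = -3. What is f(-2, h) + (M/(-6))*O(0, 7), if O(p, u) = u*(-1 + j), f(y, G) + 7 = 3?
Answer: 100/3 ≈ 33.333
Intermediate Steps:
M = 8
f(y, G) = -4 (f(y, G) = -7 + 3 = -4)
O(p, u) = -4*u (O(p, u) = u*(-1 - 3) = u*(-4) = -4*u)
f(-2, h) + (M/(-6))*O(0, 7) = -4 + (8/(-6))*(-4*7) = -4 + (8*(-⅙))*(-28) = -4 - 4/3*(-28) = -4 + 112/3 = 100/3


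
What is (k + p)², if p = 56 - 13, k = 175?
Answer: 47524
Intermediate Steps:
p = 43
(k + p)² = (175 + 43)² = 218² = 47524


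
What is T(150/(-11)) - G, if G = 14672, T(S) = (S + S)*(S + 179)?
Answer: -2321012/121 ≈ -19182.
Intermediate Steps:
T(S) = 2*S*(179 + S) (T(S) = (2*S)*(179 + S) = 2*S*(179 + S))
T(150/(-11)) - G = 2*(150/(-11))*(179 + 150/(-11)) - 1*14672 = 2*(150*(-1/11))*(179 + 150*(-1/11)) - 14672 = 2*(-150/11)*(179 - 150/11) - 14672 = 2*(-150/11)*(1819/11) - 14672 = -545700/121 - 14672 = -2321012/121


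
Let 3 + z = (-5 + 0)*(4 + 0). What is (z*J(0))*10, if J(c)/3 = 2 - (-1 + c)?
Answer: -2070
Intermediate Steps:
z = -23 (z = -3 + (-5 + 0)*(4 + 0) = -3 - 5*4 = -3 - 20 = -23)
J(c) = 9 - 3*c (J(c) = 3*(2 - (-1 + c)) = 3*(2 + (1 - c)) = 3*(3 - c) = 9 - 3*c)
(z*J(0))*10 = -23*(9 - 3*0)*10 = -23*(9 + 0)*10 = -23*9*10 = -207*10 = -2070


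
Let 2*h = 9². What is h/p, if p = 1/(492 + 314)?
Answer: 32643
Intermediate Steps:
p = 1/806 ≈ 0.0012407
h = 81/2 (h = (½)*9² = (½)*81 = 81/2 ≈ 40.500)
h/p = 81/(2*(1/806)) = (81/2)*806 = 32643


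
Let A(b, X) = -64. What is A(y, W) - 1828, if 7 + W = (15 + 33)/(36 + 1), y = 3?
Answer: -1892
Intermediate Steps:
W = -211/37 (W = -7 + (15 + 33)/(36 + 1) = -7 + 48/37 = -211/37 ≈ -5.7027)
A(y, W) - 1828 = -64 - 1828 = -1892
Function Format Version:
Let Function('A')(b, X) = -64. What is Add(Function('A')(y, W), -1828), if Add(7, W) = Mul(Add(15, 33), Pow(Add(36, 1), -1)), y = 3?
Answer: -1892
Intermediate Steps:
W = Rational(-211, 37) (W = Add(-7, Mul(Add(15, 33), Pow(Add(36, 1), -1))) = Add(-7, Mul(48, Pow(37, -1))) = Add(-7, Mul(48, Rational(1, 37))) = Add(-7, Rational(48, 37)) = Rational(-211, 37) ≈ -5.7027)
Add(Function('A')(y, W), -1828) = Add(-64, -1828) = -1892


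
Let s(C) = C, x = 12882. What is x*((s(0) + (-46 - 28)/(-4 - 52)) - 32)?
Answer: -5532819/14 ≈ -3.9520e+5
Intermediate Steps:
x*((s(0) + (-46 - 28)/(-4 - 52)) - 32) = 12882*((0 + (-46 - 28)/(-4 - 52)) - 32) = 12882*((0 - 74/(-56)) - 32) = 12882*((0 - 74*(-1/56)) - 32) = 12882*((0 + 37/28) - 32) = 12882*(37/28 - 32) = 12882*(-859/28) = -5532819/14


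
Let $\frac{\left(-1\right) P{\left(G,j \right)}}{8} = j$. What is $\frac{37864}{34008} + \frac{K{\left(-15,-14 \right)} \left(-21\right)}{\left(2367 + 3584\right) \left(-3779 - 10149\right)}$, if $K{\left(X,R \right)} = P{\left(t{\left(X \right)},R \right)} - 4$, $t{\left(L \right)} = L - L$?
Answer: $\frac{98076711323}{88086594882} \approx 1.1134$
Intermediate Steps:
$t{\left(L \right)} = 0$
$P{\left(G,j \right)} = - 8 j$
$K{\left(X,R \right)} = -4 - 8 R$ ($K{\left(X,R \right)} = - 8 R - 4 = -4 - 8 R$)
$\frac{37864}{34008} + \frac{K{\left(-15,-14 \right)} \left(-21\right)}{\left(2367 + 3584\right) \left(-3779 - 10149\right)} = \frac{37864}{34008} + \frac{\left(-4 - -112\right) \left(-21\right)}{\left(2367 + 3584\right) \left(-3779 - 10149\right)} = 37864 \cdot \frac{1}{34008} + \frac{\left(-4 + 112\right) \left(-21\right)}{5951 \left(-13928\right)} = \frac{4733}{4251} + \frac{108 \left(-21\right)}{-82885528} = \frac{4733}{4251} - - \frac{567}{20721382} = \frac{4733}{4251} + \frac{567}{20721382} = \frac{98076711323}{88086594882}$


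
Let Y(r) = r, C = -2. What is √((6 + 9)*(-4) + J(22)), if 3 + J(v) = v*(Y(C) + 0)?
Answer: I*√107 ≈ 10.344*I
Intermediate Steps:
J(v) = -3 - 2*v (J(v) = -3 + v*(-2 + 0) = -3 + v*(-2) = -3 - 2*v)
√((6 + 9)*(-4) + J(22)) = √((6 + 9)*(-4) + (-3 - 2*22)) = √(15*(-4) + (-3 - 44)) = √(-60 - 47) = √(-107) = I*√107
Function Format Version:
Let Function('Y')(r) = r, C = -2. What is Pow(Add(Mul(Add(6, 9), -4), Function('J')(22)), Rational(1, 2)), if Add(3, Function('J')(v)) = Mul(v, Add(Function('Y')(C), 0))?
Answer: Mul(I, Pow(107, Rational(1, 2))) ≈ Mul(10.344, I)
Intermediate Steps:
Function('J')(v) = Add(-3, Mul(-2, v)) (Function('J')(v) = Add(-3, Mul(v, Add(-2, 0))) = Add(-3, Mul(v, -2)) = Add(-3, Mul(-2, v)))
Pow(Add(Mul(Add(6, 9), -4), Function('J')(22)), Rational(1, 2)) = Pow(Add(Mul(Add(6, 9), -4), Add(-3, Mul(-2, 22))), Rational(1, 2)) = Pow(Add(Mul(15, -4), Add(-3, -44)), Rational(1, 2)) = Pow(Add(-60, -47), Rational(1, 2)) = Pow(-107, Rational(1, 2)) = Mul(I, Pow(107, Rational(1, 2)))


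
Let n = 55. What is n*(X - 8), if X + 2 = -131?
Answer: -7755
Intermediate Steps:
X = -133 (X = -2 - 131 = -133)
n*(X - 8) = 55*(-133 - 8) = 55*(-141) = -7755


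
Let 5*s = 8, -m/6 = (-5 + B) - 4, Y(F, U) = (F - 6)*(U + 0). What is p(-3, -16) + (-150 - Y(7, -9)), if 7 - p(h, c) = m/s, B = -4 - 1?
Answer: -373/2 ≈ -186.50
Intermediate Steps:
B = -5
Y(F, U) = U*(-6 + F) (Y(F, U) = (-6 + F)*U = U*(-6 + F))
m = 84 (m = -6*((-5 - 5) - 4) = -6*(-10 - 4) = -6*(-14) = 84)
s = 8/5 (s = (⅕)*8 = 8/5 ≈ 1.6000)
p(h, c) = -91/2 (p(h, c) = 7 - 84/8/5 = 7 - 84*5/8 = 7 - 1*105/2 = 7 - 105/2 = -91/2)
p(-3, -16) + (-150 - Y(7, -9)) = -91/2 + (-150 - (-9)*(-6 + 7)) = -91/2 + (-150 - (-9)) = -91/2 + (-150 - 1*(-9)) = -91/2 + (-150 + 9) = -91/2 - 141 = -373/2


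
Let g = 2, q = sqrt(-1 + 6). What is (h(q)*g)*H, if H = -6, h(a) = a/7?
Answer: -12*sqrt(5)/7 ≈ -3.8333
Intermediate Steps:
q = sqrt(5) ≈ 2.2361
h(a) = a/7 (h(a) = a*(1/7) = a/7)
(h(q)*g)*H = ((sqrt(5)/7)*2)*(-6) = (2*sqrt(5)/7)*(-6) = -12*sqrt(5)/7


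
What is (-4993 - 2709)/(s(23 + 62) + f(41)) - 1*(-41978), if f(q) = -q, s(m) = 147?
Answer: 2220983/53 ≈ 41905.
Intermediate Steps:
(-4993 - 2709)/(s(23 + 62) + f(41)) - 1*(-41978) = (-4993 - 2709)/(147 - 1*41) - 1*(-41978) = -7702/(147 - 41) + 41978 = -7702/106 + 41978 = -7702*1/106 + 41978 = -3851/53 + 41978 = 2220983/53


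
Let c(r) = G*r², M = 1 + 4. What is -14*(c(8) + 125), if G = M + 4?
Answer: -9814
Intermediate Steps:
M = 5
G = 9 (G = 5 + 4 = 9)
c(r) = 9*r²
-14*(c(8) + 125) = -14*(9*8² + 125) = -14*(9*64 + 125) = -14*(576 + 125) = -14*701 = -9814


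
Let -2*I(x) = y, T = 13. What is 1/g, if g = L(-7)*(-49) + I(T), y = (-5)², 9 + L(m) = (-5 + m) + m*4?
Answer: 2/4777 ≈ 0.00041867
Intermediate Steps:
L(m) = -14 + 5*m (L(m) = -9 + ((-5 + m) + m*4) = -9 + ((-5 + m) + 4*m) = -9 + (-5 + 5*m) = -14 + 5*m)
y = 25
I(x) = -25/2 (I(x) = -½*25 = -25/2)
g = 4777/2 (g = (-14 + 5*(-7))*(-49) - 25/2 = (-14 - 35)*(-49) - 25/2 = -49*(-49) - 25/2 = 2401 - 25/2 = 4777/2 ≈ 2388.5)
1/g = 1/(4777/2) = 2/4777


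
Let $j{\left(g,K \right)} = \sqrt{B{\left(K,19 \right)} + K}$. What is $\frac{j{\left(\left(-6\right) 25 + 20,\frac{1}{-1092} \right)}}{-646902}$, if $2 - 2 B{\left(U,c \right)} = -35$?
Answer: $- \frac{\sqrt{5514873}}{353208492} \approx -6.6487 \cdot 10^{-6}$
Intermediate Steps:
$B{\left(U,c \right)} = \frac{37}{2}$ ($B{\left(U,c \right)} = 1 - - \frac{35}{2} = 1 + \frac{35}{2} = \frac{37}{2}$)
$j{\left(g,K \right)} = \sqrt{\frac{37}{2} + K}$
$\frac{j{\left(\left(-6\right) 25 + 20,\frac{1}{-1092} \right)}}{-646902} = \frac{\frac{1}{2} \sqrt{74 + \frac{4}{-1092}}}{-646902} = \frac{\sqrt{74 + 4 \left(- \frac{1}{1092}\right)}}{2} \left(- \frac{1}{646902}\right) = \frac{\sqrt{74 - \frac{1}{273}}}{2} \left(- \frac{1}{646902}\right) = \frac{\sqrt{\frac{20201}{273}}}{2} \left(- \frac{1}{646902}\right) = \frac{\frac{1}{273} \sqrt{5514873}}{2} \left(- \frac{1}{646902}\right) = \frac{\sqrt{5514873}}{546} \left(- \frac{1}{646902}\right) = - \frac{\sqrt{5514873}}{353208492}$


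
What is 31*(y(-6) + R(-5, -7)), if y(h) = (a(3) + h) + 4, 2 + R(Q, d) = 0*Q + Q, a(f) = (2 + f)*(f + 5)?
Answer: 961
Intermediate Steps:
a(f) = (2 + f)*(5 + f)
R(Q, d) = -2 + Q (R(Q, d) = -2 + (0*Q + Q) = -2 + (0 + Q) = -2 + Q)
y(h) = 44 + h (y(h) = ((10 + 3² + 7*3) + h) + 4 = ((10 + 9 + 21) + h) + 4 = (40 + h) + 4 = 44 + h)
31*(y(-6) + R(-5, -7)) = 31*((44 - 6) + (-2 - 5)) = 31*(38 - 7) = 31*31 = 961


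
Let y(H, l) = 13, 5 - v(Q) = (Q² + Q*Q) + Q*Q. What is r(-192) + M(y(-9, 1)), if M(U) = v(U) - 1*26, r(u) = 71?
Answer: -457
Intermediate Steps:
v(Q) = 5 - 3*Q² (v(Q) = 5 - ((Q² + Q*Q) + Q*Q) = 5 - ((Q² + Q²) + Q²) = 5 - (2*Q² + Q²) = 5 - 3*Q²)
M(U) = -21 - 3*U² (M(U) = (5 - 3*U²) - 1*26 = (5 - 3*U²) - 26 = -21 - 3*U²)
r(-192) + M(y(-9, 1)) = 71 + (-21 - 3*13²) = 71 + (-21 - 3*169) = 71 + (-21 - 507) = 71 - 528 = -457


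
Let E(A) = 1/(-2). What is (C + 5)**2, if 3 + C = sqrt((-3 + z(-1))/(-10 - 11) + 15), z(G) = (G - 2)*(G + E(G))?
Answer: (28 + sqrt(2926))**2/196 ≈ 34.384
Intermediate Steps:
E(A) = -1/2
z(G) = (-2 + G)*(-1/2 + G) (z(G) = (G - 2)*(G - 1/2) = (-2 + G)*(-1/2 + G))
C = -3 + sqrt(2926)/14 (C = -3 + sqrt((-3 + (1 + (-1)**2 - 5/2*(-1)))/(-10 - 11) + 15) = -3 + sqrt((-3 + (1 + 1 + 5/2))/(-21) + 15) = -3 + sqrt((-3 + 9/2)*(-1/21) + 15) = -3 + sqrt((3/2)*(-1/21) + 15) = -3 + sqrt(-1/14 + 15) = -3 + sqrt(209/14) = -3 + sqrt(2926)/14 ≈ 0.86375)
(C + 5)**2 = ((-3 + sqrt(2926)/14) + 5)**2 = (2 + sqrt(2926)/14)**2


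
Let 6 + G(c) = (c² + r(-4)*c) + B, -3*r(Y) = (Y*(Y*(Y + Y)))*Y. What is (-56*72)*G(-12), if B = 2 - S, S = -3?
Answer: -8834112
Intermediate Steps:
r(Y) = -2*Y⁴/3 (r(Y) = -Y*(Y*(Y + Y))*Y/3 = -Y*(Y*(2*Y))*Y/3 = -Y*(2*Y²)*Y/3 = -2*Y³*Y/3 = -2*Y⁴/3)
B = 5 (B = 2 - 1*(-3) = 2 + 3 = 5)
G(c) = -1 + c² - 512*c/3 (G(c) = -6 + ((c² + (-⅔*(-4)⁴)*c) + 5) = -6 + ((c² + (-⅔*256)*c) + 5) = -6 + ((c² - 512*c/3) + 5) = -6 + (5 + c² - 512*c/3) = -1 + c² - 512*c/3)
(-56*72)*G(-12) = (-56*72)*(-1 + (-12)² - 512/3*(-12)) = -4032*(-1 + 144 + 2048) = -4032*2191 = -8834112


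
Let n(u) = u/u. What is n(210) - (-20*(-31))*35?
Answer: -21699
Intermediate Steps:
n(u) = 1
n(210) - (-20*(-31))*35 = 1 - (-20*(-31))*35 = 1 - 620*35 = 1 - 1*21700 = 1 - 21700 = -21699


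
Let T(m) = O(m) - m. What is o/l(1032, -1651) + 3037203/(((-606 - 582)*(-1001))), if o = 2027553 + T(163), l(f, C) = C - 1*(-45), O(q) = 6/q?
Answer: -695734009/552244 ≈ -1259.8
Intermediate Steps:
l(f, C) = 45 + C (l(f, C) = C + 45 = 45 + C)
T(m) = -m + 6/m (T(m) = 6/m - m = -m + 6/m)
o = 330464576/163 (o = 2027553 + (-1*163 + 6/163) = 2027553 + (-163 + 6*(1/163)) = 2027553 + (-163 + 6/163) = 2027553 - 26563/163 = 330464576/163 ≈ 2.0274e+6)
o/l(1032, -1651) + 3037203/(((-606 - 582)*(-1001))) = 330464576/(163*(45 - 1651)) + 3037203/(((-606 - 582)*(-1001))) = (330464576/163)/(-1606) + 3037203/((-1188*(-1001))) = (330464576/163)*(-1/1606) + 3037203/1189188 = -2263456/1793 + 3037203*(1/1189188) = -2263456/1793 + 8653/3388 = -695734009/552244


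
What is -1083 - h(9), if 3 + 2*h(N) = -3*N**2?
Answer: -960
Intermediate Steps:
h(N) = -3/2 - 3*N**2/2 (h(N) = -3/2 + (-3*N**2)/2 = -3/2 - 3*N**2/2)
-1083 - h(9) = -1083 - (-3/2 - 3/2*9**2) = -1083 - (-3/2 - 3/2*81) = -1083 - (-3/2 - 243/2) = -1083 - 1*(-123) = -1083 + 123 = -960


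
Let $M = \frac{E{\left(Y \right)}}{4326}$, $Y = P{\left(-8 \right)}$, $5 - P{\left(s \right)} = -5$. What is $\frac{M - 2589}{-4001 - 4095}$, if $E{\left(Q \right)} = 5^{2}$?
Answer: $\frac{11199989}{35023296} \approx 0.31979$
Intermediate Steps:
$P{\left(s \right)} = 10$ ($P{\left(s \right)} = 5 - -5 = 5 + 5 = 10$)
$Y = 10$
$E{\left(Q \right)} = 25$
$M = \frac{25}{4326} \approx 0.005779$
$\frac{M - 2589}{-4001 - 4095} = \frac{\frac{25}{4326} - 2589}{-4001 - 4095} = - \frac{11199989}{4326 \left(-8096\right)} = \left(- \frac{11199989}{4326}\right) \left(- \frac{1}{8096}\right) = \frac{11199989}{35023296}$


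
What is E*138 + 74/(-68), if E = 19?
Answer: 89111/34 ≈ 2620.9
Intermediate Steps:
E*138 + 74/(-68) = 19*138 + 74/(-68) = 2622 + 74*(-1/68) = 2622 - 37/34 = 89111/34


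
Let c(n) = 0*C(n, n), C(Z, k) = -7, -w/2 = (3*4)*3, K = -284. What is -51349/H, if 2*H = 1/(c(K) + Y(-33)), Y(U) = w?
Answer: 7394256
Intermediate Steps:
w = -72 (w = -2*3*4*3 = -24*3 = -2*36 = -72)
Y(U) = -72
c(n) = 0 (c(n) = 0*(-7) = 0)
H = -1/144 (H = 1/(2*(0 - 72)) = (½)/(-72) = (½)*(-1/72) = -1/144 ≈ -0.0069444)
-51349/H = -51349/(-1/144) = -51349*(-144) = 7394256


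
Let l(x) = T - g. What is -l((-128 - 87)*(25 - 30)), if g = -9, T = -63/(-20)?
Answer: -243/20 ≈ -12.150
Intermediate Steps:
T = 63/20 (T = -63*(-1/20) = 63/20 ≈ 3.1500)
l(x) = 243/20 (l(x) = 63/20 - 1*(-9) = 63/20 + 9 = 243/20)
-l((-128 - 87)*(25 - 30)) = -1*243/20 = -243/20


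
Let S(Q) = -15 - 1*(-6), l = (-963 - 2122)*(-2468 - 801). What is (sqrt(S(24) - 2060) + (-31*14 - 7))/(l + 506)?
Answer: -441/10085371 + I*sqrt(2069)/10085371 ≈ -4.3727e-5 + 4.5101e-6*I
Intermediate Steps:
l = 10084865 (l = -3085*(-3269) = 10084865)
S(Q) = -9 (S(Q) = -15 + 6 = -9)
(sqrt(S(24) - 2060) + (-31*14 - 7))/(l + 506) = (sqrt(-9 - 2060) + (-31*14 - 7))/(10084865 + 506) = (sqrt(-2069) + (-434 - 7))/10085371 = (I*sqrt(2069) - 441)*(1/10085371) = (-441 + I*sqrt(2069))*(1/10085371) = -441/10085371 + I*sqrt(2069)/10085371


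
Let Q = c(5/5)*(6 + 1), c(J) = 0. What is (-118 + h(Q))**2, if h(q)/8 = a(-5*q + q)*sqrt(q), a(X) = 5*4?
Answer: 13924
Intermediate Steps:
a(X) = 20
Q = 0 (Q = 0*(6 + 1) = 0*7 = 0)
h(q) = 160*sqrt(q) (h(q) = 8*(20*sqrt(q)) = 160*sqrt(q))
(-118 + h(Q))**2 = (-118 + 160*sqrt(0))**2 = (-118 + 160*0)**2 = (-118 + 0)**2 = (-118)**2 = 13924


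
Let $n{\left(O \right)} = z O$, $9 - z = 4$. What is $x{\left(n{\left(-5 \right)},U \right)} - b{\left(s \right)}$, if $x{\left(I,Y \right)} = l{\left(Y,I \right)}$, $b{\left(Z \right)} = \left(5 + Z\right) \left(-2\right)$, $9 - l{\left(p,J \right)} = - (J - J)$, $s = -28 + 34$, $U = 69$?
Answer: $31$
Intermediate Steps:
$z = 5$ ($z = 9 - 4 = 5$)
$s = 6$
$n{\left(O \right)} = 5 O$
$l{\left(p,J \right)} = 9$ ($l{\left(p,J \right)} = 9 - - (J - J) = 9 - \left(-1\right) 0 = 9 - 0 = 9 + 0 = 9$)
$b{\left(Z \right)} = -10 - 2 Z$
$x{\left(I,Y \right)} = 9$
$x{\left(n{\left(-5 \right)},U \right)} - b{\left(s \right)} = 9 - \left(-10 - 12\right) = 9 - -22 = 9 + 22 = 31$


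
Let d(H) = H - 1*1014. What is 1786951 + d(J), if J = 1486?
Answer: 1787423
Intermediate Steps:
d(H) = -1014 + H (d(H) = H - 1014 = -1014 + H)
1786951 + d(J) = 1786951 + (-1014 + 1486) = 1786951 + 472 = 1787423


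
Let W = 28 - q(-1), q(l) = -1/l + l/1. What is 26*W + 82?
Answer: 810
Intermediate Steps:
q(l) = l - 1/l (q(l) = -1/l + l*1 = -1/l + l = l - 1/l)
W = 28 (W = 28 - (-1 - 1/(-1)) = 28 - (-1 - 1*(-1)) = 28 - (-1 + 1) = 28 - 1*0 = 28 + 0 = 28)
26*W + 82 = 26*28 + 82 = 728 + 82 = 810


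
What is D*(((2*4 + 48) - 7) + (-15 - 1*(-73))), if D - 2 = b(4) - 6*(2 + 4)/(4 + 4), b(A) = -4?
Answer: -1391/2 ≈ -695.50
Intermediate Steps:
D = -13/2 (D = 2 + (-4 - 6*(2 + 4)/(4 + 4)) = 2 + (-4 - 36/8) = 2 + (-4 - 6*¾) = 2 + (-4 - 9/2) = 2 - 17/2 = -13/2 ≈ -6.5000)
D*(((2*4 + 48) - 7) + (-15 - 1*(-73))) = -13*(((2*4 + 48) - 7) + (-15 - 1*(-73)))/2 = -13*(((8 + 48) - 7) + (-15 + 73))/2 = -13*((56 - 7) + 58)/2 = -13*(49 + 58)/2 = -13/2*107 = -1391/2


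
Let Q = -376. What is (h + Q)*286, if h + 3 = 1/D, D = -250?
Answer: -13549393/125 ≈ -1.0840e+5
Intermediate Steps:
h = -751/250 (h = -3 + 1/(-250) = -3 - 1/250 = -751/250 ≈ -3.0040)
(h + Q)*286 = (-751/250 - 376)*286 = -94751/250*286 = -13549393/125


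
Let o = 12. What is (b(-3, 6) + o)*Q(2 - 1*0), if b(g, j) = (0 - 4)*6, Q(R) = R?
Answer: -24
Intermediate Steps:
b(g, j) = -24 (b(g, j) = -4*6 = -24)
(b(-3, 6) + o)*Q(2 - 1*0) = (-24 + 12)*(2 - 1*0) = -12*(2 + 0) = -12*2 = -24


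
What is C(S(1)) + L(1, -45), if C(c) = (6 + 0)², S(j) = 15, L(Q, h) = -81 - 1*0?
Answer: -45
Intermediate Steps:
L(Q, h) = -81 (L(Q, h) = -81 + 0 = -81)
C(c) = 36 (C(c) = 6² = 36)
C(S(1)) + L(1, -45) = 36 - 81 = -45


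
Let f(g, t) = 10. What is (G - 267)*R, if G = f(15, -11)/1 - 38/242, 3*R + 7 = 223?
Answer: -2240352/121 ≈ -18515.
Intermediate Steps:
R = 72 (R = -7/3 + (⅓)*223 = -7/3 + 223/3 = 72)
G = 1191/121 (G = 10/1 - 38/242 = 10*1 - 38*1/242 = 10 - 19/121 = 1191/121 ≈ 9.8430)
(G - 267)*R = (1191/121 - 267)*72 = -31116/121*72 = -2240352/121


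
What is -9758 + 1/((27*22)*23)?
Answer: -133313795/13662 ≈ -9758.0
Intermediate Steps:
-9758 + 1/((27*22)*23) = -9758 + 1/(594*23) = -9758 + 1/13662 = -133313795/13662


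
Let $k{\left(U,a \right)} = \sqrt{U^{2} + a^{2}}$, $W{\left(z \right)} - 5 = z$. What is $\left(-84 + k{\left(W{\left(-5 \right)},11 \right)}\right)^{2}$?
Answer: $5329$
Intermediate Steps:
$W{\left(z \right)} = 5 + z$
$\left(-84 + k{\left(W{\left(-5 \right)},11 \right)}\right)^{2} = \left(-84 + \sqrt{\left(5 - 5\right)^{2} + 11^{2}}\right)^{2} = \left(-84 + \sqrt{0^{2} + 121}\right)^{2} = \left(-84 + \sqrt{0 + 121}\right)^{2} = \left(-84 + \sqrt{121}\right)^{2} = \left(-84 + 11\right)^{2} = \left(-73\right)^{2} = 5329$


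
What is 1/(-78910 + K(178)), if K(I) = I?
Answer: -1/78732 ≈ -1.2701e-5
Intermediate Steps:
1/(-78910 + K(178)) = 1/(-78910 + 178) = 1/(-78732) = -1/78732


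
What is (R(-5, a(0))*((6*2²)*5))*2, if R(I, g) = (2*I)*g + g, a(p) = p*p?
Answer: 0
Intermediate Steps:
a(p) = p²
R(I, g) = g + 2*I*g (R(I, g) = 2*I*g + g = g + 2*I*g)
(R(-5, a(0))*((6*2²)*5))*2 = ((0²*(1 + 2*(-5)))*((6*2²)*5))*2 = ((0*(1 - 10))*((6*4)*5))*2 = ((0*(-9))*(24*5))*2 = (0*120)*2 = 0*2 = 0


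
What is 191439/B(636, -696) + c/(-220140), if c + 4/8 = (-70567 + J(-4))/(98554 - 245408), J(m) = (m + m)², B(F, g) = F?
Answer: 257871839282771/856703648340 ≈ 301.00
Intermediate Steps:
J(m) = 4*m² (J(m) = (2*m)² = 4*m²)
c = -1462/73427 (c = -½ + (-70567 + 4*(-4)²)/(98554 - 245408) = -½ + (-70567 + 4*16)/(-146854) = -½ + (-70567 + 64)*(-1/146854) = -½ - 70503*(-1/146854) = -½ + 70503/146854 = -1462/73427 ≈ -0.019911)
191439/B(636, -696) + c/(-220140) = 191439/636 - 1462/73427/(-220140) = 191439*(1/636) - 1462/73427*(-1/220140) = 63813/212 + 731/8082109890 = 257871839282771/856703648340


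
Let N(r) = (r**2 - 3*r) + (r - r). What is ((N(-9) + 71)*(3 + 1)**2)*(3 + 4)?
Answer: 20048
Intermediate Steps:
N(r) = r**2 - 3*r (N(r) = (r**2 - 3*r) + 0 = r**2 - 3*r)
((N(-9) + 71)*(3 + 1)**2)*(3 + 4) = ((-9*(-3 - 9) + 71)*(3 + 1)**2)*(3 + 4) = ((-9*(-12) + 71)*4**2)*7 = ((108 + 71)*16)*7 = (179*16)*7 = 2864*7 = 20048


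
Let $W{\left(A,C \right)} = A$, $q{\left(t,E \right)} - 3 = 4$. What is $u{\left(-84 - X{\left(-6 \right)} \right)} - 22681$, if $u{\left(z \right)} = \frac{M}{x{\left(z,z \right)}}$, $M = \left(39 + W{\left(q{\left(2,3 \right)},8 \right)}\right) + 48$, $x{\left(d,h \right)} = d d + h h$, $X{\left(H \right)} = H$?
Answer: $- \frac{137991157}{6084} \approx -22681.0$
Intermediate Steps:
$q{\left(t,E \right)} = 7$ ($q{\left(t,E \right)} = 3 + 4 = 7$)
$x{\left(d,h \right)} = d^{2} + h^{2}$
$M = 94$ ($M = \left(39 + 7\right) + 48 = 46 + 48 = 94$)
$u{\left(z \right)} = \frac{47}{z^{2}}$ ($u{\left(z \right)} = \frac{94}{z^{2} + z^{2}} = \frac{94}{2 z^{2}} = 94 \frac{1}{2 z^{2}} = \frac{47}{z^{2}}$)
$u{\left(-84 - X{\left(-6 \right)} \right)} - 22681 = \frac{47}{\left(-84 - -6\right)^{2}} - 22681 = \frac{47}{\left(-84 + 6\right)^{2}} - 22681 = \frac{47}{6084} - 22681 = - \frac{137991157}{6084}$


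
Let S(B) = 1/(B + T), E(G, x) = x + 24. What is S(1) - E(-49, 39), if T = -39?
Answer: -2395/38 ≈ -63.026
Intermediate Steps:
E(G, x) = 24 + x
S(B) = 1/(-39 + B) (S(B) = 1/(B - 39) = 1/(-39 + B))
S(1) - E(-49, 39) = 1/(-39 + 1) - (24 + 39) = 1/(-38) - 1*63 = -1/38 - 63 = -2395/38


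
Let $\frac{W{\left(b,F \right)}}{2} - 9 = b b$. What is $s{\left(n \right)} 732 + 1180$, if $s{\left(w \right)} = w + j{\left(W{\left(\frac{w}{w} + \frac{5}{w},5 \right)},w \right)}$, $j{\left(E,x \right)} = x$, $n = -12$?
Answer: $-16388$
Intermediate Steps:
$W{\left(b,F \right)} = 18 + 2 b^{2}$ ($W{\left(b,F \right)} = 18 + 2 b b = 18 + 2 b^{2}$)
$s{\left(w \right)} = 2 w$ ($s{\left(w \right)} = w + w = 2 w$)
$s{\left(n \right)} 732 + 1180 = 2 \left(-12\right) 732 + 1180 = \left(-24\right) 732 + 1180 = -17568 + 1180 = -16388$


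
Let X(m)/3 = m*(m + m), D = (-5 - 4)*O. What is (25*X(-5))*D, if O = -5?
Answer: 168750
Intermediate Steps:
D = 45 (D = (-5 - 4)*(-5) = -9*(-5) = 45)
X(m) = 6*m² (X(m) = 3*(m*(m + m)) = 3*(m*(2*m)) = 3*(2*m²) = 6*m²)
(25*X(-5))*D = (25*(6*(-5)²))*45 = (25*(6*25))*45 = (25*150)*45 = 3750*45 = 168750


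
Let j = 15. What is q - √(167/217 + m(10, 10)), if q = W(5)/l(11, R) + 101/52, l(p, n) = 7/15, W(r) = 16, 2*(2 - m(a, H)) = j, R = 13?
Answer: 13187/364 - I*√891002/434 ≈ 36.228 - 2.175*I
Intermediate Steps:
m(a, H) = -11/2 (m(a, H) = 2 - ½*15 = 2 - 15/2 = -11/2)
l(p, n) = 7/15 (l(p, n) = 7*(1/15) = 7/15)
q = 13187/364 (q = 16/(7/15) + 101/52 = 16*(15/7) + 101*(1/52) = 240/7 + 101/52 = 13187/364 ≈ 36.228)
q - √(167/217 + m(10, 10)) = 13187/364 - √(167/217 - 11/2) = 13187/364 - √(-2053/434) = 13187/364 - I*√891002/434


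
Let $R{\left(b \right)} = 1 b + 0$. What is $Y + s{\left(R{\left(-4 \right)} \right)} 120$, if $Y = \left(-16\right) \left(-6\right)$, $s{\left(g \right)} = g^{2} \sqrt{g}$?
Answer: $96 + 3840 i \approx 96.0 + 3840.0 i$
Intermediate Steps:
$R{\left(b \right)} = b$ ($R{\left(b \right)} = b + 0 = b$)
$s{\left(g \right)} = g^{\frac{5}{2}}$
$Y = 96$
$Y + s{\left(R{\left(-4 \right)} \right)} 120 = 96 + \left(-4\right)^{\frac{5}{2}} \cdot 120 = 96 + 32 i 120 = 96 + 3840 i$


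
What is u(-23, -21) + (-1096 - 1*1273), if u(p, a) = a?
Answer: -2390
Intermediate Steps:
u(-23, -21) + (-1096 - 1*1273) = -21 + (-1096 - 1*1273) = -21 + (-1096 - 1273) = -21 - 2369 = -2390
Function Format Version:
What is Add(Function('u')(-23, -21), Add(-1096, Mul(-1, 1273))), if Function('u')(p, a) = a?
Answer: -2390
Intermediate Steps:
Add(Function('u')(-23, -21), Add(-1096, Mul(-1, 1273))) = Add(-21, Add(-1096, Mul(-1, 1273))) = Add(-21, Add(-1096, -1273)) = Add(-21, -2369) = -2390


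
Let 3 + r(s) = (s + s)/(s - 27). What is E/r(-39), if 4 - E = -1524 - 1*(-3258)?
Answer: 1903/2 ≈ 951.50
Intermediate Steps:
r(s) = -3 + 2*s/(-27 + s) (r(s) = -3 + (s + s)/(s - 27) = -3 + (2*s)/(-27 + s) = -3 + 2*s/(-27 + s))
E = -1730 (E = 4 - (-1524 - 1*(-3258)) = 4 - (-1524 + 3258) = 4 - 1*1734 = 4 - 1734 = -1730)
E/r(-39) = -1730*(-27 - 39)/(81 - 1*(-39)) = -1730*(-66/(81 + 39)) = -1730/((-1/66*120)) = -1730/(-20/11) = -1730*(-11/20) = 1903/2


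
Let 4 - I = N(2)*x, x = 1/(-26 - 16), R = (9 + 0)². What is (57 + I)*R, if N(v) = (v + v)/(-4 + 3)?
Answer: 34533/7 ≈ 4933.3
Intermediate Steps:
N(v) = -2*v (N(v) = (2*v)/(-1) = (2*v)*(-1) = -2*v)
R = 81 (R = 9² = 81)
x = -1/42 (x = 1/(-42) = -1/42 ≈ -0.023810)
I = 82/21 (I = 4 - (-2*2)*(-1)/42 = 4 - (-4)*(-1)/42 = 4 - 1*2/21 = 4 - 2/21 = 82/21 ≈ 3.9048)
(57 + I)*R = (57 + 82/21)*81 = (1279/21)*81 = 34533/7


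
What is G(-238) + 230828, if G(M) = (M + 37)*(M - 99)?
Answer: 298565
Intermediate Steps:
G(M) = (-99 + M)*(37 + M) (G(M) = (37 + M)*(-99 + M) = (-99 + M)*(37 + M))
G(-238) + 230828 = (-3663 + (-238)**2 - 62*(-238)) + 230828 = (-3663 + 56644 + 14756) + 230828 = 67737 + 230828 = 298565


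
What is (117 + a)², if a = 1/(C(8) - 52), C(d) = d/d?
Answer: 35593156/2601 ≈ 13684.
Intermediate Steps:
C(d) = 1
a = -1/51 (a = 1/(1 - 52) = 1/(-51) = -1/51 ≈ -0.019608)
(117 + a)² = (117 - 1/51)² = (5966/51)² = 35593156/2601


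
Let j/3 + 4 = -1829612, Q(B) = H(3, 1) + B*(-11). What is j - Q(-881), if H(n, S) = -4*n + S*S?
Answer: -5498528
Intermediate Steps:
H(n, S) = S² - 4*n (H(n, S) = -4*n + S² = S² - 4*n)
Q(B) = -11 - 11*B (Q(B) = (1² - 4*3) + B*(-11) = (1 - 12) - 11*B = -11 - 11*B)
j = -5488848 (j = -12 + 3*(-1829612) = -12 - 5488836 = -5488848)
j - Q(-881) = -5488848 - (-11 - 11*(-881)) = -5488848 - (-11 + 9691) = -5488848 - 1*9680 = -5488848 - 9680 = -5498528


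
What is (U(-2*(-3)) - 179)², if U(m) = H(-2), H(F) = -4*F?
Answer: 29241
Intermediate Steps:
U(m) = 8 (U(m) = -4*(-2) = 8)
(U(-2*(-3)) - 179)² = (8 - 179)² = (-171)² = 29241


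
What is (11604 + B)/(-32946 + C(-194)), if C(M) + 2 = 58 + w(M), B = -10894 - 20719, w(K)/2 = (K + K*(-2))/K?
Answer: 20009/32892 ≈ 0.60832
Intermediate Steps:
w(K) = -2 (w(K) = 2*((K + K*(-2))/K) = 2*((K - 2*K)/K) = 2*((-K)/K) = 2*(-1) = -2)
B = -31613
C(M) = 54 (C(M) = -2 + (58 - 2) = -2 + 56 = 54)
(11604 + B)/(-32946 + C(-194)) = (11604 - 31613)/(-32946 + 54) = -20009/(-32892) = -20009*(-1/32892) = 20009/32892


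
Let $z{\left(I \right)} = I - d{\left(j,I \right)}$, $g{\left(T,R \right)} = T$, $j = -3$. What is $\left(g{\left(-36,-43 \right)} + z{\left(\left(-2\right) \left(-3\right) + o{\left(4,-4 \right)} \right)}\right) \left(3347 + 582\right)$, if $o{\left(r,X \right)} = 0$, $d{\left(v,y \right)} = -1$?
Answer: $-113941$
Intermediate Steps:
$z{\left(I \right)} = 1 + I$ ($z{\left(I \right)} = I - -1 = I + 1 = 1 + I$)
$\left(g{\left(-36,-43 \right)} + z{\left(\left(-2\right) \left(-3\right) + o{\left(4,-4 \right)} \right)}\right) \left(3347 + 582\right) = \left(-36 + \left(1 + \left(\left(-2\right) \left(-3\right) + 0\right)\right)\right) \left(3347 + 582\right) = \left(-36 + \left(1 + \left(6 + 0\right)\right)\right) 3929 = \left(-36 + \left(1 + 6\right)\right) 3929 = \left(-36 + 7\right) 3929 = \left(-29\right) 3929 = -113941$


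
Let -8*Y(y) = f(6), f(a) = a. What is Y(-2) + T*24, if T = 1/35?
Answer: -9/140 ≈ -0.064286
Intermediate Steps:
Y(y) = -¾ (Y(y) = -⅛*6 = -¾)
T = 1/35 ≈ 0.028571
Y(-2) + T*24 = -¾ + (1/35)*24 = -¾ + 24/35 = -9/140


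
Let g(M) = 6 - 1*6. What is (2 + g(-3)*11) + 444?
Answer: 446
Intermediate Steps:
g(M) = 0 (g(M) = 6 - 6 = 0)
(2 + g(-3)*11) + 444 = (2 + 0*11) + 444 = (2 + 0) + 444 = 2 + 444 = 446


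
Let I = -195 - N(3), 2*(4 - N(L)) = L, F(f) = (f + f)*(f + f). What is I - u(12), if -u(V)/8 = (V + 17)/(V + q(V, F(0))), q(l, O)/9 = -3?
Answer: -6389/30 ≈ -212.97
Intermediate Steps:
F(f) = 4*f² (F(f) = (2*f)*(2*f) = 4*f²)
N(L) = 4 - L/2
q(l, O) = -27 (q(l, O) = 9*(-3) = -27)
u(V) = -8*(17 + V)/(-27 + V) (u(V) = -8*(V + 17)/(V - 27) = -8*(17 + V)/(-27 + V))
I = -395/2 (I = -195 - (4 - ½*3) = -195 - (4 - 3/2) = -195 - 1*5/2 = -195 - 5/2 = -395/2 ≈ -197.50)
I - u(12) = -395/2 - 8*(-17 - 1*12)/(-27 + 12) = -395/2 - 8*(-17 - 12)/(-15) = -395/2 - 8*(-1)*(-29)/15 = -395/2 - 1*232/15 = -395/2 - 232/15 = -6389/30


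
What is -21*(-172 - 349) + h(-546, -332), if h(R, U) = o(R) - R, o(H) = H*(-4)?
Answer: 13671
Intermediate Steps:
o(H) = -4*H
h(R, U) = -5*R (h(R, U) = -4*R - R = -5*R)
-21*(-172 - 349) + h(-546, -332) = -21*(-172 - 349) - 5*(-546) = -21*(-521) + 2730 = 10941 + 2730 = 13671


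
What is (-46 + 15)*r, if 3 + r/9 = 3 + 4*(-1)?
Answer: 1116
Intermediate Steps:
r = -36 (r = -27 + 9*(3 + 4*(-1)) = -27 + 9*(3 - 4) = -27 + 9*(-1) = -27 - 9 = -36)
(-46 + 15)*r = (-46 + 15)*(-36) = -31*(-36) = 1116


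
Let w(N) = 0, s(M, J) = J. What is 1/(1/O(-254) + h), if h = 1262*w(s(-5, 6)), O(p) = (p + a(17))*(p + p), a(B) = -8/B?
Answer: 2197608/17 ≈ 1.2927e+5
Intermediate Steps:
O(p) = 2*p*(-8/17 + p) (O(p) = (p - 8/17)*(p + p) = (p - 8*1/17)*(2*p) = (p - 8/17)*(2*p) = (-8/17 + p)*(2*p) = 2*p*(-8/17 + p))
h = 0 (h = 1262*0 = 0)
1/(1/O(-254) + h) = 1/(1/((2/17)*(-254)*(-8 + 17*(-254))) + 0) = 1/(1/((2/17)*(-254)*(-8 - 4318)) + 0) = 1/(1/((2/17)*(-254)*(-4326)) + 0) = 1/(1/(2197608/17) + 0) = 1/(17/2197608 + 0) = 1/(17/2197608) = 2197608/17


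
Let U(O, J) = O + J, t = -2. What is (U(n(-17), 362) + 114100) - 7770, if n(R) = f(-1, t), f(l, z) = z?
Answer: 106690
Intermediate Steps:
n(R) = -2
U(O, J) = J + O
(U(n(-17), 362) + 114100) - 7770 = ((362 - 2) + 114100) - 7770 = (360 + 114100) - 7770 = 114460 - 7770 = 106690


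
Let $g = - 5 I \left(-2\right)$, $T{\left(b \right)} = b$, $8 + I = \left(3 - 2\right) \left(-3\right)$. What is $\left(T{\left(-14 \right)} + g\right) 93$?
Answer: $-11532$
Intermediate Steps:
$I = -11$ ($I = -8 + \left(3 - 2\right) \left(-3\right) = -8 + 1 \left(-3\right) = -8 - 3 = -11$)
$g = -110$ ($g = \left(-5\right) \left(-11\right) \left(-2\right) = 55 \left(-2\right) = -110$)
$\left(T{\left(-14 \right)} + g\right) 93 = \left(-14 - 110\right) 93 = \left(-124\right) 93 = -11532$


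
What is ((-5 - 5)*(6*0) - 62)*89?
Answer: -5518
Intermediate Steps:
((-5 - 5)*(6*0) - 62)*89 = (-10*0 - 62)*89 = (0 - 62)*89 = -62*89 = -5518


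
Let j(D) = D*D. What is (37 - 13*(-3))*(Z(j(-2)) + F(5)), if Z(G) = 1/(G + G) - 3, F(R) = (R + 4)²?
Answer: 11875/2 ≈ 5937.5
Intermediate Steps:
j(D) = D²
F(R) = (4 + R)²
Z(G) = -3 + 1/(2*G) (Z(G) = 1/(2*G) - 3 = -3 + 1/(2*G))
(37 - 13*(-3))*(Z(j(-2)) + F(5)) = (37 - 13*(-3))*((-3 + 1/(2*((-2)²))) + (4 + 5)²) = (37 - 1*(-39))*((-3 + (½)/4) + 9²) = (37 + 39)*((-3 + (½)*(¼)) + 81) = 76*((-3 + ⅛) + 81) = 76*(-23/8 + 81) = 76*(625/8) = 11875/2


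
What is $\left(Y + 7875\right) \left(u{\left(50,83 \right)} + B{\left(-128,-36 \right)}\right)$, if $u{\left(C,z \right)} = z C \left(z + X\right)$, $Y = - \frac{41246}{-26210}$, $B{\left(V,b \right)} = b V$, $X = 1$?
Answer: $\frac{36459012073584}{13105} \approx 2.7821 \cdot 10^{9}$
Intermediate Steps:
$B{\left(V,b \right)} = V b$
$Y = \frac{20623}{13105}$ ($Y = \left(-41246\right) \left(- \frac{1}{26210}\right) = \frac{20623}{13105} \approx 1.5737$)
$u{\left(C,z \right)} = C z \left(1 + z\right)$ ($u{\left(C,z \right)} = z C \left(z + 1\right) = C z \left(1 + z\right)$)
$\left(Y + 7875\right) \left(u{\left(50,83 \right)} + B{\left(-128,-36 \right)}\right) = \left(\frac{20623}{13105} + 7875\right) \left(50 \cdot 83 \left(1 + 83\right) - -4608\right) = \frac{103222498 \left(50 \cdot 83 \cdot 84 + 4608\right)}{13105} = \frac{103222498 \left(348600 + 4608\right)}{13105} = \frac{103222498}{13105} \cdot 353208 = \frac{36459012073584}{13105}$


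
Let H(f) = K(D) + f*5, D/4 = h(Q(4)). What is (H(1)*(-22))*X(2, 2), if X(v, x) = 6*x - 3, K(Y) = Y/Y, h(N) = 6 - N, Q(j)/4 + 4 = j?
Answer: -1188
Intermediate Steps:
Q(j) = -16 + 4*j
D = 24 (D = 4*(6 - (-16 + 4*4)) = 4*(6 - (-16 + 16)) = 4*(6 - 1*0) = 4*(6 + 0) = 4*6 = 24)
K(Y) = 1
X(v, x) = -3 + 6*x
H(f) = 1 + 5*f (H(f) = 1 + f*5 = 1 + 5*f)
(H(1)*(-22))*X(2, 2) = ((1 + 5*1)*(-22))*(-3 + 6*2) = ((1 + 5)*(-22))*(-3 + 12) = (6*(-22))*9 = -132*9 = -1188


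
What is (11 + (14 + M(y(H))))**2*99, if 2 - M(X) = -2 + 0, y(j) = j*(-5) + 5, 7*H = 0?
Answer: 83259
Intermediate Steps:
H = 0 (H = (1/7)*0 = 0)
y(j) = 5 - 5*j (y(j) = -5*j + 5 = 5 - 5*j)
M(X) = 4 (M(X) = 2 - (-2 + 0) = 2 - 1*(-2) = 2 + 2 = 4)
(11 + (14 + M(y(H))))**2*99 = (11 + (14 + 4))**2*99 = (11 + 18)**2*99 = 29**2*99 = 841*99 = 83259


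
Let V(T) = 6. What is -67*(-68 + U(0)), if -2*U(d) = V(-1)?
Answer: 4757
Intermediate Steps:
U(d) = -3 (U(d) = -½*6 = -3)
-67*(-68 + U(0)) = -67*(-68 - 3) = -67*(-71) = 4757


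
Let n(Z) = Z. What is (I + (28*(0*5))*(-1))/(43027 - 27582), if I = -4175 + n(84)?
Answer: -4091/15445 ≈ -0.26488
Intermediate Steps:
I = -4091 (I = -4175 + 84 = -4091)
(I + (28*(0*5))*(-1))/(43027 - 27582) = (-4091 + (28*(0*5))*(-1))/(43027 - 27582) = (-4091 + (28*0)*(-1))/15445 = (-4091 + 0*(-1))*(1/15445) = (-4091 + 0)*(1/15445) = -4091*1/15445 = -4091/15445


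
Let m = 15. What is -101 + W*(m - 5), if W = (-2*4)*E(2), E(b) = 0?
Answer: -101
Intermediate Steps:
W = 0 (W = -2*4*0 = -8*0 = 0)
-101 + W*(m - 5) = -101 + 0*(15 - 5) = -101 + 0*10 = -101 + 0 = -101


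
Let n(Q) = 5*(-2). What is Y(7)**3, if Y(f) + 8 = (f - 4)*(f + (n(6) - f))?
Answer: -54872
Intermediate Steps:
n(Q) = -10
Y(f) = 32 - 10*f (Y(f) = -8 + (f - 4)*(f + (-10 - f)) = -8 + (-4 + f)*(-10) = -8 + (40 - 10*f) = 32 - 10*f)
Y(7)**3 = (32 - 10*7)**3 = (32 - 70)**3 = (-38)**3 = -54872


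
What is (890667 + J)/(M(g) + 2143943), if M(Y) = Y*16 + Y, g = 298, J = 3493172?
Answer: 4383839/2149009 ≈ 2.0399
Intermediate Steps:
M(Y) = 17*Y (M(Y) = 16*Y + Y = 17*Y)
(890667 + J)/(M(g) + 2143943) = (890667 + 3493172)/(17*298 + 2143943) = 4383839/(5066 + 2143943) = 4383839/2149009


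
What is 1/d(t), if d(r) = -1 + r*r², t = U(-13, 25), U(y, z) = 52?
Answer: 1/140607 ≈ 7.1120e-6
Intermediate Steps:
t = 52
d(r) = -1 + r³
1/d(t) = 1/(-1 + 52³) = 1/(-1 + 140608) = 1/140607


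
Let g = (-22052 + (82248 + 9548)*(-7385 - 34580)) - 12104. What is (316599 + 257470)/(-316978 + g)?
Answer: -574069/3852570274 ≈ -0.00014901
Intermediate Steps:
g = -3852253296 (g = (-22052 + 91796*(-41965)) - 12104 = (-22052 - 3852219140) - 12104 = -3852241192 - 12104 = -3852253296)
(316599 + 257470)/(-316978 + g) = (316599 + 257470)/(-316978 - 3852253296) = 574069/(-3852570274) = 574069*(-1/3852570274) = -574069/3852570274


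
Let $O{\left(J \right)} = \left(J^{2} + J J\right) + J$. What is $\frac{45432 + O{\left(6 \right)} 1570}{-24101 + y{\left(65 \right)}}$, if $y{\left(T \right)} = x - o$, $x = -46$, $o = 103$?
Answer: $- \frac{83946}{12125} \approx -6.9234$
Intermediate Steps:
$O{\left(J \right)} = J + 2 J^{2}$ ($O{\left(J \right)} = \left(J^{2} + J^{2}\right) + J = 2 J^{2} + J = J + 2 J^{2}$)
$y{\left(T \right)} = -149$ ($y{\left(T \right)} = -46 - 103 = -149$)
$\frac{45432 + O{\left(6 \right)} 1570}{-24101 + y{\left(65 \right)}} = \frac{45432 + 6 \left(1 + 2 \cdot 6\right) 1570}{-24101 - 149} = \frac{45432 + 6 \left(1 + 12\right) 1570}{-24250} = \left(45432 + 6 \cdot 13 \cdot 1570\right) \left(- \frac{1}{24250}\right) = \left(45432 + 78 \cdot 1570\right) \left(- \frac{1}{24250}\right) = \left(45432 + 122460\right) \left(- \frac{1}{24250}\right) = 167892 \left(- \frac{1}{24250}\right) = - \frac{83946}{12125}$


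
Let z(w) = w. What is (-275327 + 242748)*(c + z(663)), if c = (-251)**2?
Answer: -2074109456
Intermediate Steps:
c = 63001
(-275327 + 242748)*(c + z(663)) = (-275327 + 242748)*(63001 + 663) = -32579*63664 = -2074109456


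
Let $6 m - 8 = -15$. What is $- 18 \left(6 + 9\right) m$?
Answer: $315$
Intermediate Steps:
$m = - \frac{7}{6}$ ($m = \frac{4}{3} + \frac{1}{6} \left(-15\right) = \frac{4}{3} - \frac{5}{2} = - \frac{7}{6} \approx -1.1667$)
$- 18 \left(6 + 9\right) m = - 18 \left(6 + 9\right) \left(- \frac{7}{6}\right) = \left(-18\right) 15 \left(- \frac{7}{6}\right) = \left(-270\right) \left(- \frac{7}{6}\right) = 315$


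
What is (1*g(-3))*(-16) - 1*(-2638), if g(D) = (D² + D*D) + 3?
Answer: 2302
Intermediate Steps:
g(D) = 3 + 2*D² (g(D) = (D² + D²) + 3 = 2*D² + 3 = 3 + 2*D²)
(1*g(-3))*(-16) - 1*(-2638) = (1*(3 + 2*(-3)²))*(-16) - 1*(-2638) = (1*(3 + 2*9))*(-16) + 2638 = (1*(3 + 18))*(-16) + 2638 = (1*21)*(-16) + 2638 = 21*(-16) + 2638 = -336 + 2638 = 2302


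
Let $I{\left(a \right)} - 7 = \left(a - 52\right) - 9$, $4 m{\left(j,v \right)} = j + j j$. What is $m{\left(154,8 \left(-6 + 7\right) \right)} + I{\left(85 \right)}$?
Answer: $\frac{11997}{2} \approx 5998.5$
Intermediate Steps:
$m{\left(j,v \right)} = \frac{j}{4} + \frac{j^{2}}{4}$ ($m{\left(j,v \right)} = \frac{j + j j}{4} = \frac{j + j^{2}}{4} = \frac{j}{4} + \frac{j^{2}}{4}$)
$I{\left(a \right)} = -54 + a$ ($I{\left(a \right)} = 7 + \left(\left(a - 52\right) - 9\right) = 7 + \left(\left(-52 + a\right) - 9\right) = 7 + \left(-61 + a\right) = -54 + a$)
$m{\left(154,8 \left(-6 + 7\right) \right)} + I{\left(85 \right)} = \frac{1}{4} \cdot 154 \left(1 + 154\right) + \left(-54 + 85\right) = \frac{1}{4} \cdot 154 \cdot 155 + 31 = \frac{11935}{2} + 31 = \frac{11997}{2}$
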